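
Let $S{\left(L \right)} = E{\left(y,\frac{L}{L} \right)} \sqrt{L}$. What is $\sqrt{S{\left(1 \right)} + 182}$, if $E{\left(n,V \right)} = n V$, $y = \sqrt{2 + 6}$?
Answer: $\sqrt{182 + 2 \sqrt{2}} \approx 13.595$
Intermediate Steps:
$y = 2 \sqrt{2}$ ($y = \sqrt{8} = 2 \sqrt{2} \approx 2.8284$)
$E{\left(n,V \right)} = V n$
$S{\left(L \right)} = 2 \sqrt{2} \sqrt{L}$ ($S{\left(L \right)} = \frac{L}{L} 2 \sqrt{2} \sqrt{L} = 1 \cdot 2 \sqrt{2} \sqrt{L} = 2 \sqrt{2} \sqrt{L}$)
$\sqrt{S{\left(1 \right)} + 182} = \sqrt{2 \sqrt{2} \sqrt{1} + 182} = \sqrt{2 \sqrt{2} \cdot 1 + 182} = \sqrt{2 \sqrt{2} + 182} = \sqrt{182 + 2 \sqrt{2}}$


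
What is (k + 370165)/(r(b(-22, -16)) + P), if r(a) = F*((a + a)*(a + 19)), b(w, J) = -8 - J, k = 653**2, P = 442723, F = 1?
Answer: 796574/443155 ≈ 1.7975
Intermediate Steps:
k = 426409
r(a) = 2*a*(19 + a) (r(a) = 1*((a + a)*(a + 19)) = 1*((2*a)*(19 + a)) = 1*(2*a*(19 + a)) = 2*a*(19 + a))
(k + 370165)/(r(b(-22, -16)) + P) = (426409 + 370165)/(2*(-8 - 1*(-16))*(19 + (-8 - 1*(-16))) + 442723) = 796574/(2*(-8 + 16)*(19 + (-8 + 16)) + 442723) = 796574/(2*8*(19 + 8) + 442723) = 796574/(2*8*27 + 442723) = 796574/(432 + 442723) = 796574/443155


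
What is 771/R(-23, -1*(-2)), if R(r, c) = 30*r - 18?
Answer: -257/236 ≈ -1.0890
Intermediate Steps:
R(r, c) = -18 + 30*r
771/R(-23, -1*(-2)) = 771/(-18 + 30*(-23)) = 771/(-18 - 690) = 771/(-708) = 771*(-1/708) = -257/236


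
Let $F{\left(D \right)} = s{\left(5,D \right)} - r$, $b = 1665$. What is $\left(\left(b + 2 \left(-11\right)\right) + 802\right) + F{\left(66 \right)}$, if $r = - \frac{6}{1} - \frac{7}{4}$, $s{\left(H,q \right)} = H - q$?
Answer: $\frac{9567}{4} \approx 2391.8$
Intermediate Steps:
$r = - \frac{31}{4}$ ($r = \left(-6\right) 1 - \frac{7}{4} = -6 - \frac{7}{4} = - \frac{31}{4} \approx -7.75$)
$F{\left(D \right)} = \frac{51}{4} - D$ ($F{\left(D \right)} = \left(5 - D\right) - - \frac{31}{4} = \left(5 - D\right) + \frac{31}{4} = \frac{51}{4} - D$)
$\left(\left(b + 2 \left(-11\right)\right) + 802\right) + F{\left(66 \right)} = \left(\left(1665 + 2 \left(-11\right)\right) + 802\right) + \left(\frac{51}{4} - 66\right) = \left(\left(1665 - 22\right) + 802\right) + \left(\frac{51}{4} - 66\right) = \left(1643 + 802\right) - \frac{213}{4} = 2445 - \frac{213}{4} = \frac{9567}{4}$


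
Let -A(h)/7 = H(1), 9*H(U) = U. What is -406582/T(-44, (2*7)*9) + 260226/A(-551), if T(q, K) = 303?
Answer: -712482376/2121 ≈ -3.3592e+5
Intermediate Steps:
H(U) = U/9
A(h) = -7/9
-406582/T(-44, (2*7)*9) + 260226/A(-551) = -406582/303 + 260226/(-7/9) = -406582*1/303 + 260226*(-9/7) = -406582/303 - 2342034/7 = -712482376/2121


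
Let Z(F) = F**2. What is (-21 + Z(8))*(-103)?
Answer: -4429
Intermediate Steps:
(-21 + Z(8))*(-103) = (-21 + 8**2)*(-103) = (-21 + 64)*(-103) = 43*(-103) = -4429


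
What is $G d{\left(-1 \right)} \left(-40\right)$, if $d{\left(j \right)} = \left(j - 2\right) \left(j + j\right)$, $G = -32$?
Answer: $7680$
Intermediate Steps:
$d{\left(j \right)} = 2 j \left(-2 + j\right)$ ($d{\left(j \right)} = \left(-2 + j\right) 2 j = 2 j \left(-2 + j\right)$)
$G d{\left(-1 \right)} \left(-40\right) = - 32 \cdot 2 \left(-1\right) \left(-2 - 1\right) \left(-40\right) = - 32 \cdot 2 \left(-1\right) \left(-3\right) \left(-40\right) = \left(-32\right) 6 \left(-40\right) = \left(-192\right) \left(-40\right) = 7680$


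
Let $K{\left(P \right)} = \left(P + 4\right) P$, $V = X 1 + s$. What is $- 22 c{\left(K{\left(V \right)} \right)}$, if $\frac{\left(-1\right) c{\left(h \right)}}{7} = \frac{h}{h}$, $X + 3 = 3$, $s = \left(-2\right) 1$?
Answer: $154$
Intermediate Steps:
$s = -2$
$X = 0$ ($X = -3 + 3 = 0$)
$V = -2$ ($V = 0 \cdot 1 - 2 = 0 - 2 = -2$)
$K{\left(P \right)} = P \left(4 + P\right)$ ($K{\left(P \right)} = \left(4 + P\right) P = P \left(4 + P\right)$)
$c{\left(h \right)} = -7$ ($c{\left(h \right)} = - 7 \frac{h}{h} = \left(-7\right) 1 = -7$)
$- 22 c{\left(K{\left(V \right)} \right)} = \left(-22\right) \left(-7\right) = 154$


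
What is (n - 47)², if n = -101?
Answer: 21904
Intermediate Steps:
(n - 47)² = (-101 - 47)² = (-148)² = 21904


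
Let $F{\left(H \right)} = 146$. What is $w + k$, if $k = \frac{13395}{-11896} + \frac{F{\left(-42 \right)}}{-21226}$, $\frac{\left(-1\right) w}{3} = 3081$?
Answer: $- \frac{1167092557807}{126252248} \approx -9244.1$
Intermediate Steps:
$w = -9243$ ($w = \left(-3\right) 3081 = -9243$)
$k = - \frac{143029543}{126252248}$ ($k = \frac{13395}{-11896} + \frac{146}{-21226} = 13395 \left(- \frac{1}{11896}\right) + 146 \left(- \frac{1}{21226}\right) = - \frac{13395}{11896} - \frac{73}{10613} = - \frac{143029543}{126252248} \approx -1.1329$)
$w + k = -9243 - \frac{143029543}{126252248} = - \frac{1167092557807}{126252248}$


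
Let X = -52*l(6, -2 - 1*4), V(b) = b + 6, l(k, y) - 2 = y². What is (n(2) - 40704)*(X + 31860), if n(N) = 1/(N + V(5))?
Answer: -15813148484/13 ≈ -1.2164e+9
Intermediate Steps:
l(k, y) = 2 + y²
V(b) = 6 + b
n(N) = 1/(11 + N) (n(N) = 1/(N + (6 + 5)) = 1/(N + 11) = 1/(11 + N))
X = -1976 (X = -52*(2 + (-2 - 1*4)²) = -52*(2 + (-2 - 4)²) = -52*(2 + (-6)²) = -52*(2 + 36) = -52*38 = -1976)
(n(2) - 40704)*(X + 31860) = (1/(11 + 2) - 40704)*(-1976 + 31860) = (1/13 - 40704)*29884 = -529151/13*29884 = -15813148484/13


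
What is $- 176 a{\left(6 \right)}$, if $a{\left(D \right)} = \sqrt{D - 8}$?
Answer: $- 176 i \sqrt{2} \approx - 248.9 i$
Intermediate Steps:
$a{\left(D \right)} = \sqrt{-8 + D}$
$- 176 a{\left(6 \right)} = - 176 \sqrt{-8 + 6} = - 176 \sqrt{-2} = - 176 i \sqrt{2}$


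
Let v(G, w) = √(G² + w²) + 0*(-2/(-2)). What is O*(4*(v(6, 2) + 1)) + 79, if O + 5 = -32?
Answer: -69 - 296*√10 ≈ -1005.0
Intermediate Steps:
O = -37 (O = -5 - 32 = -37)
v(G, w) = √(G² + w²) (v(G, w) = √(G² + w²) + 0*(-2*(-½)) = √(G² + w²) + 0*1 = √(G² + w²) + 0 = √(G² + w²))
O*(4*(v(6, 2) + 1)) + 79 = -148*(√(6² + 2²) + 1) + 79 = -148*(√(36 + 4) + 1) + 79 = -148*(√40 + 1) + 79 = -148*(2*√10 + 1) + 79 = -148*(1 + 2*√10) + 79 = -37*(4 + 8*√10) + 79 = (-148 - 296*√10) + 79 = -69 - 296*√10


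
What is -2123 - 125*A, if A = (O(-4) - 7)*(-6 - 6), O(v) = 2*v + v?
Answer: -30623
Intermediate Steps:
O(v) = 3*v
A = 228 (A = (3*(-4) - 7)*(-6 - 6) = (-12 - 7)*(-12) = -19*(-12) = 228)
-2123 - 125*A = -2123 - 125*228 = -2123 - 28500 = -30623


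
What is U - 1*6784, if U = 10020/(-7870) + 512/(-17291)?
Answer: -92334515854/13608017 ≈ -6785.3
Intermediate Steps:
U = -17728526/13608017 (U = 10020*(-1/7870) + 512*(-1/17291) = -1002/787 - 512/17291 = -17728526/13608017 ≈ -1.3028)
U - 1*6784 = -17728526/13608017 - 1*6784 = -17728526/13608017 - 6784 = -92334515854/13608017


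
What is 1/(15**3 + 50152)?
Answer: 1/53527 ≈ 1.8682e-5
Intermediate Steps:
1/(15**3 + 50152) = 1/(3375 + 50152) = 1/53527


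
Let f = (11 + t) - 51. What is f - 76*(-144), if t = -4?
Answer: 10900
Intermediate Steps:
f = -44 (f = (11 - 4) - 51 = 7 - 51 = -44)
f - 76*(-144) = -44 - 76*(-144) = -44 + 10944 = 10900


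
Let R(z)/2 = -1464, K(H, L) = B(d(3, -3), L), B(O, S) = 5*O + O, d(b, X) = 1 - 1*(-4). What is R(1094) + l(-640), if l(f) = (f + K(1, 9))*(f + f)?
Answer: 777872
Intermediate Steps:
d(b, X) = 5 (d(b, X) = 1 + 4 = 5)
B(O, S) = 6*O
K(H, L) = 30 (K(H, L) = 6*5 = 30)
R(z) = -2928 (R(z) = 2*(-1464) = -2928)
l(f) = 2*f*(30 + f) (l(f) = (f + 30)*(f + f) = (30 + f)*(2*f) = 2*f*(30 + f))
R(1094) + l(-640) = -2928 + 2*(-640)*(30 - 640) = -2928 + 2*(-640)*(-610) = -2928 + 780800 = 777872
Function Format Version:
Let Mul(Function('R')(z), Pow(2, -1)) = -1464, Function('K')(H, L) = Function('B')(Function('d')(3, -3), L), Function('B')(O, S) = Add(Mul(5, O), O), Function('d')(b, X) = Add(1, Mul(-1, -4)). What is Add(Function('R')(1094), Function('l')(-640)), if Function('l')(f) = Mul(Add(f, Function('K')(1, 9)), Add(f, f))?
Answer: 777872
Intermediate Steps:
Function('d')(b, X) = 5 (Function('d')(b, X) = Add(1, 4) = 5)
Function('B')(O, S) = Mul(6, O)
Function('K')(H, L) = 30 (Function('K')(H, L) = Mul(6, 5) = 30)
Function('R')(z) = -2928 (Function('R')(z) = Mul(2, -1464) = -2928)
Function('l')(f) = Mul(2, f, Add(30, f)) (Function('l')(f) = Mul(Add(f, 30), Add(f, f)) = Mul(Add(30, f), Mul(2, f)) = Mul(2, f, Add(30, f)))
Add(Function('R')(1094), Function('l')(-640)) = Add(-2928, Mul(2, -640, Add(30, -640))) = Add(-2928, Mul(2, -640, -610)) = Add(-2928, 780800) = 777872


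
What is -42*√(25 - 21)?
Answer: -84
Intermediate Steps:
-42*√(25 - 21) = -42*√4 = -42*2 = -84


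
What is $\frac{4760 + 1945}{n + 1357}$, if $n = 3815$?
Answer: $\frac{2235}{1724} \approx 1.2964$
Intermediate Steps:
$\frac{4760 + 1945}{n + 1357} = \frac{4760 + 1945}{3815 + 1357} = \frac{6705}{5172} = 6705 \cdot \frac{1}{5172} = \frac{2235}{1724}$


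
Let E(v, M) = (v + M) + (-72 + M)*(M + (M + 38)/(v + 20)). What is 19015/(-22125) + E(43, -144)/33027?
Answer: 30787786/341003775 ≈ 0.090286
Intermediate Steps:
E(v, M) = M + v + (-72 + M)*(M + (38 + M)/(20 + v)) (E(v, M) = (M + v) + (-72 + M)*(M + (38 + M)/(20 + v)) = M + v + (-72 + M)*(M + (38 + M)/(20 + v)))
19015/(-22125) + E(43, -144)/33027 = 19015/(-22125) + ((-2736 + 43² - 1454*(-144) + 20*43 + 21*(-144)² + 43*(-144)² - 71*(-144)*43)/(20 + 43))/33027 = 19015*(-1/22125) + ((-2736 + 1849 + 209376 + 860 + 21*20736 + 43*20736 + 439632)/63)*(1/33027) = -3803/4425 + ((-2736 + 1849 + 209376 + 860 + 435456 + 891648 + 439632)/63)*(1/33027) = -3803/4425 + ((1/63)*1976085)*(1/33027) = -3803/4425 + (219565/7)*(1/33027) = -3803/4425 + 219565/231189 = 30787786/341003775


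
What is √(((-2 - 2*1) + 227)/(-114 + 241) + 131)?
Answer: 2*√535305/127 ≈ 11.522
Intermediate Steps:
√(((-2 - 2*1) + 227)/(-114 + 241) + 131) = √(((-2 - 2) + 227)/127 + 131) = √((-4 + 227)*(1/127) + 131) = √(223*(1/127) + 131) = √(223/127 + 131) = √(16860/127) = 2*√535305/127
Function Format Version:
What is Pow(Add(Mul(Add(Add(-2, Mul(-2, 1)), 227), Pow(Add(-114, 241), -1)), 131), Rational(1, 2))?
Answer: Mul(Rational(2, 127), Pow(535305, Rational(1, 2))) ≈ 11.522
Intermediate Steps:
Pow(Add(Mul(Add(Add(-2, Mul(-2, 1)), 227), Pow(Add(-114, 241), -1)), 131), Rational(1, 2)) = Pow(Add(Mul(Add(Add(-2, -2), 227), Pow(127, -1)), 131), Rational(1, 2)) = Pow(Add(Mul(Add(-4, 227), Rational(1, 127)), 131), Rational(1, 2)) = Pow(Add(Mul(223, Rational(1, 127)), 131), Rational(1, 2)) = Pow(Add(Rational(223, 127), 131), Rational(1, 2)) = Pow(Rational(16860, 127), Rational(1, 2)) = Mul(Rational(2, 127), Pow(535305, Rational(1, 2)))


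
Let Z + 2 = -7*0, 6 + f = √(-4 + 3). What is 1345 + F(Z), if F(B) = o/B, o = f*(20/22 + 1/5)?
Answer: 74158/55 - 61*I/110 ≈ 1348.3 - 0.55455*I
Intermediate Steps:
f = -6 + I (f = -6 + √(-4 + 3) = -6 + √(-1) = -6 + I ≈ -6.0 + 1.0*I)
Z = -2 (Z = -2 - 7*0 = -2 + 0 = -2)
o = -366/55 + 61*I/55 (o = (-6 + I)*(20/22 + 1/5) = (-6 + I)*(20*(1/22) + 1*(⅕)) = (-6 + I)*(10/11 + ⅕) = (-6 + I)*(61/55) = -366/55 + 61*I/55 ≈ -6.6545 + 1.1091*I)
F(B) = (-366/55 + 61*I/55)/B
1345 + F(Z) = 1345 + (61/55)*(-6 + I)/(-2) = 1345 + (61/55)*(-½)*(-6 + I) = 1345 + (183/55 - 61*I/110) = 74158/55 - 61*I/110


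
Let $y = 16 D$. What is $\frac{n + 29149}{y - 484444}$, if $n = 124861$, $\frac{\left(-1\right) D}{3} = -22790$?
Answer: $\frac{77005}{304738} \approx 0.25269$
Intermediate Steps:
$D = 68370$ ($D = \left(-3\right) \left(-22790\right) = 68370$)
$y = 1093920$ ($y = 16 \cdot 68370 = 1093920$)
$\frac{n + 29149}{y - 484444} = \frac{124861 + 29149}{1093920 - 484444} = \frac{154010}{609476} = 154010 \cdot \frac{1}{609476} = \frac{77005}{304738}$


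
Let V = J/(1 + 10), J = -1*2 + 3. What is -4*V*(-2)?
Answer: 8/11 ≈ 0.72727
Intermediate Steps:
J = 1 (J = -2 + 3 = 1)
V = 1/11 (V = 1/(1 + 10) = 1/11 ≈ 0.090909)
-4*V*(-2) = -4*1/11*(-2) = -4/11*(-2) = 8/11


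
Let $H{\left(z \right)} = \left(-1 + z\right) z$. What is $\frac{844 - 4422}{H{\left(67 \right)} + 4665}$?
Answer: $- \frac{3578}{9087} \approx -0.39375$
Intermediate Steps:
$H{\left(z \right)} = z \left(-1 + z\right)$
$\frac{844 - 4422}{H{\left(67 \right)} + 4665} = \frac{844 - 4422}{67 \left(-1 + 67\right) + 4665} = - \frac{3578}{67 \cdot 66 + 4665} = - \frac{3578}{4422 + 4665} = - \frac{3578}{9087}$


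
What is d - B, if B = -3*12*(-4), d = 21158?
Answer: 21014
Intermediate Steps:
B = 144 (B = -36*(-4) = 144)
d - B = 21158 - 1*144 = 21158 - 144 = 21014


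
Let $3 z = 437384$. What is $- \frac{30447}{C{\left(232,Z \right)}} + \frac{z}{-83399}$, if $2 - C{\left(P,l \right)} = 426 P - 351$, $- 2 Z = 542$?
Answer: $- \frac{35455390877}{24639150363} \approx -1.439$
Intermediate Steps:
$Z = -271$ ($Z = \left(- \frac{1}{2}\right) 542 = -271$)
$C{\left(P,l \right)} = 353 - 426 P$ ($C{\left(P,l \right)} = 2 - \left(426 P - 351\right) = 2 - \left(-351 + 426 P\right) = 353 - 426 P$)
$z = \frac{437384}{3}$ ($z = \frac{1}{3} \cdot 437384 = \frac{437384}{3} \approx 1.4579 \cdot 10^{5}$)
$- \frac{30447}{C{\left(232,Z \right)}} + \frac{z}{-83399} = - \frac{30447}{353 - 98832} + \frac{437384}{3 \left(-83399\right)} = - \frac{30447}{353 - 98832} + \frac{437384}{3} \left(- \frac{1}{83399}\right) = - \frac{30447}{-98479} - \frac{437384}{250197} = \left(-30447\right) \left(- \frac{1}{98479}\right) - \frac{437384}{250197} = \frac{30447}{98479} - \frac{437384}{250197} = - \frac{35455390877}{24639150363}$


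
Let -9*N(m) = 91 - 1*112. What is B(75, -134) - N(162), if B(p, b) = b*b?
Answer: 53861/3 ≈ 17954.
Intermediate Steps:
B(p, b) = b**2
N(m) = 7/3 (N(m) = -(91 - 1*112)/9 = -(91 - 112)/9 = -1/9*(-21) = 7/3)
B(75, -134) - N(162) = (-134)**2 - 1*7/3 = 17956 - 7/3 = 53861/3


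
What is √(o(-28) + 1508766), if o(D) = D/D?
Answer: √1508767 ≈ 1228.3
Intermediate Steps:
o(D) = 1
√(o(-28) + 1508766) = √(1 + 1508766) = √1508767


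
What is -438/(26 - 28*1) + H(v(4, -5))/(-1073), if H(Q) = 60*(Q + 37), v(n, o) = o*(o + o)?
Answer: 7923/37 ≈ 214.14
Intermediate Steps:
v(n, o) = 2*o² (v(n, o) = o*(2*o) = 2*o²)
H(Q) = 2220 + 60*Q (H(Q) = 60*(37 + Q) = 2220 + 60*Q)
-438/(26 - 28*1) + H(v(4, -5))/(-1073) = -438/(26 - 28*1) + (2220 + 60*(2*(-5)²))/(-1073) = -438/(26 - 28) + (2220 + 60*(2*25))*(-1/1073) = -438/(-2) + (2220 + 60*50)*(-1/1073) = -438*(-½) + (2220 + 3000)*(-1/1073) = 219 + 5220*(-1/1073) = 219 - 180/37 = 7923/37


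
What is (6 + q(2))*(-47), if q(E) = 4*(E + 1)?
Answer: -846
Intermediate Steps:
q(E) = 4 + 4*E (q(E) = 4*(1 + E) = 4 + 4*E)
(6 + q(2))*(-47) = (6 + (4 + 4*2))*(-47) = (6 + (4 + 8))*(-47) = (6 + 12)*(-47) = 18*(-47) = -846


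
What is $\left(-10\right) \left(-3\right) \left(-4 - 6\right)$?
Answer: $-300$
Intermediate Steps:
$\left(-10\right) \left(-3\right) \left(-4 - 6\right) = 30 \left(-4 - 6\right) = 30 \left(-10\right) = -300$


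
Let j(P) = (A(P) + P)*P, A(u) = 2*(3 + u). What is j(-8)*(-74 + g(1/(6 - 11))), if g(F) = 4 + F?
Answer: -50544/5 ≈ -10109.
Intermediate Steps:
A(u) = 6 + 2*u
j(P) = P*(6 + 3*P) (j(P) = ((6 + 2*P) + P)*P = (6 + 3*P)*P = P*(6 + 3*P))
j(-8)*(-74 + g(1/(6 - 11))) = (3*(-8)*(2 - 8))*(-74 + (4 + 1/(6 - 11))) = (3*(-8)*(-6))*(-74 + (4 + 1/(-5))) = 144*(-74 + (4 - ⅕)) = 144*(-74 + 19/5) = 144*(-351/5) = -50544/5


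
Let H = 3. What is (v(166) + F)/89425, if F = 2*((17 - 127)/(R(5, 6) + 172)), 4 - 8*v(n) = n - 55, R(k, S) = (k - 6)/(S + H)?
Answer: -181369/1106723800 ≈ -0.00016388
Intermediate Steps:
R(k, S) = (-6 + k)/(3 + S) (R(k, S) = (k - 6)/(S + 3) = (-6 + k)/(3 + S))
v(n) = 59/8 - n/8 (v(n) = ½ - (n - 55)/8 = ½ - (-55 + n)/8 = ½ + (55/8 - n/8) = 59/8 - n/8)
F = -1980/1547 (F = 2*((17 - 127)/((-6 + 5)/(3 + 6) + 172)) = 2*(-110/(-1/9 + 172)) = 2*(-110/((⅑)*(-1) + 172)) = 2*(-110/(-⅑ + 172)) = 2*(-110/1547/9) = 2*(-110*9/1547) = 2*(-990/1547) = -1980/1547 ≈ -1.2799)
(v(166) + F)/89425 = ((59/8 - ⅛*166) - 1980/1547)/89425 = ((59/8 - 83/4) - 1980/1547)*(1/89425) = (-107/8 - 1980/1547)*(1/89425) = -181369/12376*1/89425 = -181369/1106723800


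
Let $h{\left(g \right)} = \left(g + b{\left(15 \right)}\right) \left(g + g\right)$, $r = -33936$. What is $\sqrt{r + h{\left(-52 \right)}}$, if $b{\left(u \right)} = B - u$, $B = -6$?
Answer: $2 i \sqrt{6586} \approx 162.31 i$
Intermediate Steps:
$b{\left(u \right)} = -6 - u$
$h{\left(g \right)} = 2 g \left(-21 + g\right)$ ($h{\left(g \right)} = \left(g - 21\right) \left(g + g\right) = \left(g - 21\right) 2 g = \left(-21 + g\right) 2 g = 2 g \left(-21 + g\right)$)
$\sqrt{r + h{\left(-52 \right)}} = \sqrt{-33936 + 2 \left(-52\right) \left(-21 - 52\right)} = \sqrt{-33936 + 2 \left(-52\right) \left(-73\right)} = \sqrt{-33936 + 7592} = \sqrt{-26344} = 2 i \sqrt{6586}$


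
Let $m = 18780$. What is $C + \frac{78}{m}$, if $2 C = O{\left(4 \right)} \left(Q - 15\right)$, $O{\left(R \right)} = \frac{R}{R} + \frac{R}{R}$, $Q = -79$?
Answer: $- \frac{294207}{3130} \approx -93.996$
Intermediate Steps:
$O{\left(R \right)} = 2$ ($O{\left(R \right)} = 1 + 1 = 2$)
$C = -94$ ($C = \frac{2 \left(-79 - 15\right)}{2} = \frac{2 \left(-94\right)}{2} = \frac{1}{2} \left(-188\right) = -94$)
$C + \frac{78}{m} = -94 + \frac{78}{18780} = -94 + 78 \cdot \frac{1}{18780} = -94 + \frac{13}{3130} = - \frac{294207}{3130}$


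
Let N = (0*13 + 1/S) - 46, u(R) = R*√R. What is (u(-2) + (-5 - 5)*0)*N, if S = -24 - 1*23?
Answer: 4326*I*√2/47 ≈ 130.17*I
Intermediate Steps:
S = -47 (S = -24 - 23 = -47)
u(R) = R^(3/2)
N = -2163/47 (N = (0*13 + 1/(-47)) - 46 = (0 - 1/47) - 46 = -1/47 - 46 = -2163/47 ≈ -46.021)
(u(-2) + (-5 - 5)*0)*N = ((-2)^(3/2) + (-5 - 5)*0)*(-2163/47) = (-2*I*√2 - 10*0)*(-2163/47) = (-2*I*√2 + 0)*(-2163/47) = -2*I*√2*(-2163/47) = 4326*I*√2/47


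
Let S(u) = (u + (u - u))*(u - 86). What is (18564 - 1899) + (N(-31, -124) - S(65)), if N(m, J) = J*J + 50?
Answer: 33456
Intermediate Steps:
N(m, J) = 50 + J**2 (N(m, J) = J**2 + 50 = 50 + J**2)
S(u) = u*(-86 + u) (S(u) = (u + 0)*(-86 + u) = u*(-86 + u))
(18564 - 1899) + (N(-31, -124) - S(65)) = (18564 - 1899) + ((50 + (-124)**2) - 65*(-86 + 65)) = 16665 + ((50 + 15376) - 65*(-21)) = 16665 + (15426 - 1*(-1365)) = 16665 + (15426 + 1365) = 16665 + 16791 = 33456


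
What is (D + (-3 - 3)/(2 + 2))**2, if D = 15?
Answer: 729/4 ≈ 182.25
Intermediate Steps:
(D + (-3 - 3)/(2 + 2))**2 = (15 + (-3 - 3)/(2 + 2))**2 = (15 - 6/4)**2 = (15 - 6*1/4)**2 = (15 - 3/2)**2 = (27/2)**2 = 729/4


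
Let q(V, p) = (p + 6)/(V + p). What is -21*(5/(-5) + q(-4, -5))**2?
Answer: -700/27 ≈ -25.926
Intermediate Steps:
q(V, p) = (6 + p)/(V + p)
-21*(5/(-5) + q(-4, -5))**2 = -21*(5/(-5) + (6 - 5)/(-4 - 5))**2 = -21*(5*(-1/5) + 1/(-9))**2 = -21*(-1 - 1/9*1)**2 = -21*(-1 - 1/9)**2 = -21*(-10/9)**2 = -21*100/81 = -700/27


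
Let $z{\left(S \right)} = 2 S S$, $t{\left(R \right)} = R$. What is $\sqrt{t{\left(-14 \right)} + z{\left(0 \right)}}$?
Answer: $i \sqrt{14} \approx 3.7417 i$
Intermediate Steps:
$z{\left(S \right)} = 2 S^{2}$
$\sqrt{t{\left(-14 \right)} + z{\left(0 \right)}} = \sqrt{-14 + 2 \cdot 0^{2}} = \sqrt{-14 + 2 \cdot 0} = \sqrt{-14 + 0} = \sqrt{-14} = i \sqrt{14}$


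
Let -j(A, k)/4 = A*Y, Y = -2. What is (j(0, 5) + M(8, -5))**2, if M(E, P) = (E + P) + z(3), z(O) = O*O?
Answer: 144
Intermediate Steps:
j(A, k) = 8*A (j(A, k) = -4*A*(-2) = -(-8)*A = 8*A)
z(O) = O**2
M(E, P) = 9 + E + P (M(E, P) = (E + P) + 3**2 = (E + P) + 9 = 9 + E + P)
(j(0, 5) + M(8, -5))**2 = (8*0 + (9 + 8 - 5))**2 = (0 + 12)**2 = 12**2 = 144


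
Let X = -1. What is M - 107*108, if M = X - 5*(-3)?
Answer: -11542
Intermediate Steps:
M = 14 (M = -1 - 5*(-3) = -1 + 15 = 14)
M - 107*108 = 14 - 107*108 = 14 - 11556 = -11542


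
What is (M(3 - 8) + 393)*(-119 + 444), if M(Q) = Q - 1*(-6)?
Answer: 128050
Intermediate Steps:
M(Q) = 6 + Q (M(Q) = Q + 6 = 6 + Q)
(M(3 - 8) + 393)*(-119 + 444) = ((6 + (3 - 8)) + 393)*(-119 + 444) = ((6 - 5) + 393)*325 = (1 + 393)*325 = 394*325 = 128050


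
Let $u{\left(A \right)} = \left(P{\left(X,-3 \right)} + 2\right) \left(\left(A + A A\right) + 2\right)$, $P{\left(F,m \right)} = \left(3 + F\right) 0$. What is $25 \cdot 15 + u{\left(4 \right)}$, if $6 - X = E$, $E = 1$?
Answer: $419$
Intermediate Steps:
$X = 5$ ($X = 6 - 1 = 5$)
$P{\left(F,m \right)} = 0$
$u{\left(A \right)} = 4 + 2 A + 2 A^{2}$ ($u{\left(A \right)} = \left(0 + 2\right) \left(\left(A + A A\right) + 2\right) = 2 \left(\left(A + A^{2}\right) + 2\right) = 2 \left(2 + A + A^{2}\right) = 4 + 2 A + 2 A^{2}$)
$25 \cdot 15 + u{\left(4 \right)} = 25 \cdot 15 + \left(4 + 2 \cdot 4 + 2 \cdot 4^{2}\right) = 375 + \left(4 + 8 + 2 \cdot 16\right) = 375 + \left(4 + 8 + 32\right) = 375 + 44 = 419$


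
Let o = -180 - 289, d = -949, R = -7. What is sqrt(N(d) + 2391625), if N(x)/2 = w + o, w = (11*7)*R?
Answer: sqrt(2389609) ≈ 1545.8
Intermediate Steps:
o = -469
w = -539 (w = (11*7)*(-7) = 77*(-7) = -539)
N(x) = -2016 (N(x) = 2*(-539 - 469) = 2*(-1008) = -2016)
sqrt(N(d) + 2391625) = sqrt(-2016 + 2391625) = sqrt(2389609)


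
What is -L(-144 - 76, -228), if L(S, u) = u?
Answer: 228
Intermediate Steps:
-L(-144 - 76, -228) = -1*(-228) = 228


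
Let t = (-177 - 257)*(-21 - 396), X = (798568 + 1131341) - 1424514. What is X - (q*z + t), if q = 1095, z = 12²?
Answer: 166737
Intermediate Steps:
X = 505395 (X = 1929909 - 1424514 = 505395)
t = 180978 (t = -434*(-417) = 180978)
z = 144
X - (q*z + t) = 505395 - (1095*144 + 180978) = 505395 - (157680 + 180978) = 505395 - 1*338658 = 505395 - 338658 = 166737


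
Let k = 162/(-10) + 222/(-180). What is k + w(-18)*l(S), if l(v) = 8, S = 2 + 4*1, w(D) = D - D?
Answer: -523/30 ≈ -17.433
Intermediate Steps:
w(D) = 0
S = 6 (S = 2 + 4 = 6)
k = -523/30 (k = 162*(-⅒) + 222*(-1/180) = -81/5 - 37/30 = -523/30 ≈ -17.433)
k + w(-18)*l(S) = -523/30 + 0*8 = -523/30 + 0 = -523/30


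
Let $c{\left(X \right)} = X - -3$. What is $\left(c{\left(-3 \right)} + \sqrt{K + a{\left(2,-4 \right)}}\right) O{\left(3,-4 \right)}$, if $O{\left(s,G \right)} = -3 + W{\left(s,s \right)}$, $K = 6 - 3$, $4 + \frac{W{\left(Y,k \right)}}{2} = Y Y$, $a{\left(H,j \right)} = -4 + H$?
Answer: $7$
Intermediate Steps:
$c{\left(X \right)} = 3 + X$ ($c{\left(X \right)} = X + 3 = 3 + X$)
$W{\left(Y,k \right)} = -8 + 2 Y^{2}$ ($W{\left(Y,k \right)} = -8 + 2 Y Y = -8 + 2 Y^{2}$)
$K = 3$ ($K = 6 - 3 = 3$)
$O{\left(s,G \right)} = -11 + 2 s^{2}$ ($O{\left(s,G \right)} = -3 + \left(-8 + 2 s^{2}\right) = -11 + 2 s^{2}$)
$\left(c{\left(-3 \right)} + \sqrt{K + a{\left(2,-4 \right)}}\right) O{\left(3,-4 \right)} = \left(\left(3 - 3\right) + \sqrt{3 + \left(-4 + 2\right)}\right) \left(-11 + 2 \cdot 3^{2}\right) = \left(0 + \sqrt{3 - 2}\right) \left(-11 + 2 \cdot 9\right) = \left(0 + \sqrt{1}\right) \left(-11 + 18\right) = \left(0 + 1\right) 7 = 1 \cdot 7 = 7$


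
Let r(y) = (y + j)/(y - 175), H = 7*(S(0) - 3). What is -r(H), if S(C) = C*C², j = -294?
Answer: -45/28 ≈ -1.6071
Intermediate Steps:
S(C) = C³
H = -21 (H = 7*(0³ - 3) = 7*(0 - 3) = 7*(-3) = -21)
r(y) = (-294 + y)/(-175 + y) (r(y) = (y - 294)/(y - 175) = (-294 + y)/(-175 + y))
-r(H) = -(-294 - 21)/(-175 - 21) = -(-315)/(-196) = -(-1)*(-315)/196 = -1*45/28 = -45/28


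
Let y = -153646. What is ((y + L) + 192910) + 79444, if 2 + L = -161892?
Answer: -43186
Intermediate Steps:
L = -161894 (L = -2 - 161892 = -161894)
((y + L) + 192910) + 79444 = ((-153646 - 161894) + 192910) + 79444 = (-315540 + 192910) + 79444 = -122630 + 79444 = -43186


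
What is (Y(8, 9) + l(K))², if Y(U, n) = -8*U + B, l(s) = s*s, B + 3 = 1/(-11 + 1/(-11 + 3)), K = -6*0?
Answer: 35652841/7921 ≈ 4501.1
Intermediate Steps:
K = 0
B = -275/89 (B = -3 + 1/(-11 + 1/(-11 + 3)) = -3 + 1/(-11 + 1/(-8)) = -3 + 1/(-11 - ⅛) = -3 + 1/(-89/8) = -3 - 8/89 = -275/89 ≈ -3.0899)
l(s) = s²
Y(U, n) = -275/89 - 8*U (Y(U, n) = -8*U - 275/89 = -275/89 - 8*U)
(Y(8, 9) + l(K))² = ((-275/89 - 8*8) + 0²)² = ((-275/89 - 64) + 0)² = (-5971/89 + 0)² = (-5971/89)² = 35652841/7921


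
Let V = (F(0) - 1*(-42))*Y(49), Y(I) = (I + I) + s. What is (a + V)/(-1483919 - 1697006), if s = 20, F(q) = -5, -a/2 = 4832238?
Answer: 1932022/636185 ≈ 3.0369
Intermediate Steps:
a = -9664476 (a = -2*4832238 = -9664476)
Y(I) = 20 + 2*I (Y(I) = (I + I) + 20 = 2*I + 20 = 20 + 2*I)
V = 4366 (V = (-5 - 1*(-42))*(20 + 2*49) = (-5 + 42)*(20 + 98) = 37*118 = 4366)
(a + V)/(-1483919 - 1697006) = (-9664476 + 4366)/(-1483919 - 1697006) = -9660110/(-3180925) = -9660110*(-1/3180925) = 1932022/636185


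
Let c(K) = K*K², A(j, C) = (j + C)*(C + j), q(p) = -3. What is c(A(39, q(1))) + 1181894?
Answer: 2177964230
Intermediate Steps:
A(j, C) = (C + j)² (A(j, C) = (C + j)*(C + j) = (C + j)²)
c(K) = K³
c(A(39, q(1))) + 1181894 = ((-3 + 39)²)³ + 1181894 = (36²)³ + 1181894 = 1296³ + 1181894 = 2176782336 + 1181894 = 2177964230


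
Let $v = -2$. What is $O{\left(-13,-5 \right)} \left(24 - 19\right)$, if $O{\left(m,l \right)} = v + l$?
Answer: $-35$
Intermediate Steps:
$O{\left(m,l \right)} = -2 + l$
$O{\left(-13,-5 \right)} \left(24 - 19\right) = \left(-2 - 5\right) \left(24 - 19\right) = - 7 \left(24 - 19\right) = \left(-7\right) 5 = -35$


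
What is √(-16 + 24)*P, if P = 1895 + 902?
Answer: 5594*√2 ≈ 7911.1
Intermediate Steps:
P = 2797
√(-16 + 24)*P = √(-16 + 24)*2797 = √8*2797 = (2*√2)*2797 = 5594*√2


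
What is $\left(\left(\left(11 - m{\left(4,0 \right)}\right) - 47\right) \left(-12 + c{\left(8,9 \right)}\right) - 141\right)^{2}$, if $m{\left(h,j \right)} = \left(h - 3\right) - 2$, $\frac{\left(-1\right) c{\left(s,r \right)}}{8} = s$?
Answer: $6345361$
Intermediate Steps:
$c{\left(s,r \right)} = - 8 s$
$m{\left(h,j \right)} = -5 + h$ ($m{\left(h,j \right)} = \left(-3 + h\right) - 2 = -5 + h$)
$\left(\left(\left(11 - m{\left(4,0 \right)}\right) - 47\right) \left(-12 + c{\left(8,9 \right)}\right) - 141\right)^{2} = \left(\left(\left(11 - \left(-5 + 4\right)\right) - 47\right) \left(-12 - 64\right) - 141\right)^{2} = \left(\left(\left(11 - -1\right) - 47\right) \left(-12 - 64\right) - 141\right)^{2} = \left(\left(\left(11 + 1\right) - 47\right) \left(-76\right) - 141\right)^{2} = \left(\left(12 - 47\right) \left(-76\right) - 141\right)^{2} = \left(\left(-35\right) \left(-76\right) - 141\right)^{2} = \left(2660 - 141\right)^{2} = 2519^{2} = 6345361$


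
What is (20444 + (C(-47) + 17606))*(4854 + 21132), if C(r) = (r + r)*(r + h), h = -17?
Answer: 1145099076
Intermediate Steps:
C(r) = 2*r*(-17 + r) (C(r) = (r + r)*(r - 17) = (2*r)*(-17 + r) = 2*r*(-17 + r))
(20444 + (C(-47) + 17606))*(4854 + 21132) = (20444 + (2*(-47)*(-17 - 47) + 17606))*(4854 + 21132) = (20444 + (2*(-47)*(-64) + 17606))*25986 = (20444 + (6016 + 17606))*25986 = (20444 + 23622)*25986 = 44066*25986 = 1145099076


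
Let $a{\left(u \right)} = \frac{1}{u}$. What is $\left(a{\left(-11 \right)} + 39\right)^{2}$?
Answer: $\frac{183184}{121} \approx 1513.9$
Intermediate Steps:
$\left(a{\left(-11 \right)} + 39\right)^{2} = \left(\frac{1}{-11} + 39\right)^{2} = \left(- \frac{1}{11} + 39\right)^{2} = \left(\frac{428}{11}\right)^{2} = \frac{183184}{121}$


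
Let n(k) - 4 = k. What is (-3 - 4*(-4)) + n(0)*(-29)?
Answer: -103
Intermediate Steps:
n(k) = 4 + k
(-3 - 4*(-4)) + n(0)*(-29) = (-3 - 4*(-4)) + (4 + 0)*(-29) = (-3 + 16) + 4*(-29) = 13 - 116 = -103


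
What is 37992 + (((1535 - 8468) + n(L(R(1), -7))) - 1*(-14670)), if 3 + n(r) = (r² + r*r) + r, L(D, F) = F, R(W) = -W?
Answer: 45817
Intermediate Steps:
n(r) = -3 + r + 2*r² (n(r) = -3 + ((r² + r*r) + r) = -3 + ((r² + r²) + r) = -3 + (2*r² + r) = -3 + (r + 2*r²) = -3 + r + 2*r²)
37992 + (((1535 - 8468) + n(L(R(1), -7))) - 1*(-14670)) = 37992 + (((1535 - 8468) + (-3 - 7 + 2*(-7)²)) - 1*(-14670)) = 37992 + ((-6933 + (-3 - 7 + 2*49)) + 14670) = 37992 + ((-6933 + (-3 - 7 + 98)) + 14670) = 37992 + ((-6933 + 88) + 14670) = 37992 + (-6845 + 14670) = 37992 + 7825 = 45817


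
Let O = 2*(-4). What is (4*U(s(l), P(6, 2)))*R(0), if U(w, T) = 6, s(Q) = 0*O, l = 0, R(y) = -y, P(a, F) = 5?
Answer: 0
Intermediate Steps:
O = -8
s(Q) = 0 (s(Q) = 0*(-8) = 0)
(4*U(s(l), P(6, 2)))*R(0) = (4*6)*(-1*0) = 24*0 = 0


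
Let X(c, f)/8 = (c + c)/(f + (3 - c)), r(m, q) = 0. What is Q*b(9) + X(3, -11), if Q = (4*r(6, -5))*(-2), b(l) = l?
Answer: -48/11 ≈ -4.3636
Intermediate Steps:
X(c, f) = 16*c/(3 + f - c) (X(c, f) = 8*((c + c)/(f + (3 - c))) = 8*((2*c)/(3 + f - c)) = 8*(2*c/(3 + f - c)) = 16*c/(3 + f - c))
Q = 0 (Q = (4*0)*(-2) = 0*(-2) = 0)
Q*b(9) + X(3, -11) = 0*9 + 16*3/(3 - 11 - 1*3) = 0 + 16*3/(3 - 11 - 3) = 0 + 16*3/(-11) = 0 + 16*3*(-1/11) = 0 - 48/11 = -48/11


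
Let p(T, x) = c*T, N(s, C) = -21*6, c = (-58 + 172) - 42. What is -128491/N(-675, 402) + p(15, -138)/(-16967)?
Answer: 2179970717/2137842 ≈ 1019.7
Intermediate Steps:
c = 72 (c = 114 - 42 = 72)
N(s, C) = -126
p(T, x) = 72*T
-128491/N(-675, 402) + p(15, -138)/(-16967) = -128491/(-126) + (72*15)/(-16967) = -128491*(-1/126) + 1080*(-1/16967) = 128491/126 - 1080/16967 = 2179970717/2137842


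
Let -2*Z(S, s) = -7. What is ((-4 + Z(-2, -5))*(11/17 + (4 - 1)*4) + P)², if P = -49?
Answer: 3538161/1156 ≈ 3060.7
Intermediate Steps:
Z(S, s) = 7/2 (Z(S, s) = -½*(-7) = 7/2)
((-4 + Z(-2, -5))*(11/17 + (4 - 1)*4) + P)² = ((-4 + 7/2)*(11/17 + (4 - 1)*4) - 49)² = (-(11*(1/17) + 3*4)/2 - 49)² = (-(11/17 + 12)/2 - 49)² = (-½*215/17 - 49)² = (-215/34 - 49)² = (-1881/34)² = 3538161/1156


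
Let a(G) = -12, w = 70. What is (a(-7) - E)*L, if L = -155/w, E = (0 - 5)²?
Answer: 1147/14 ≈ 81.929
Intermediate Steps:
E = 25 (E = (-5)² = 25)
L = -31/14 (L = -155/70 = -155*1/70 = -31/14 ≈ -2.2143)
(a(-7) - E)*L = (-12 - 1*25)*(-31/14) = (-12 - 25)*(-31/14) = -37*(-31/14) = 1147/14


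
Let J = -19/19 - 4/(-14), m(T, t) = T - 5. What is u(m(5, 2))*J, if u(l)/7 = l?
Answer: 0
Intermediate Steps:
m(T, t) = -5 + T
u(l) = 7*l
J = -5/7 (J = -19*1/19 - 4*(-1/14) = -1 + 2/7 = -5/7 ≈ -0.71429)
u(m(5, 2))*J = (7*(-5 + 5))*(-5/7) = (7*0)*(-5/7) = 0*(-5/7) = 0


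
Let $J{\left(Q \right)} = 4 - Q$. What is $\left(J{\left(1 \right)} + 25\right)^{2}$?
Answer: $784$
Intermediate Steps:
$\left(J{\left(1 \right)} + 25\right)^{2} = \left(\left(4 - 1\right) + 25\right)^{2} = \left(3 + 25\right)^{2} = 28^{2} = 784$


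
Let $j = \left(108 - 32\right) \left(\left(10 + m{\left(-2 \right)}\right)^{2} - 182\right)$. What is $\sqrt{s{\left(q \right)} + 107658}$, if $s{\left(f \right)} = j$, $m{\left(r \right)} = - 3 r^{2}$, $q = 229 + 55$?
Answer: $\sqrt{94130} \approx 306.81$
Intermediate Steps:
$q = 284$
$j = -13528$ ($j = \left(108 - 32\right) \left(\left(10 - 3 \left(-2\right)^{2}\right)^{2} - 182\right) = 76 \left(\left(10 - 12\right)^{2} - 182\right) = 76 \left(\left(-2\right)^{2} - 182\right) = 76 \left(4 - 182\right) = 76 \left(-178\right) = -13528$)
$s{\left(f \right)} = -13528$
$\sqrt{s{\left(q \right)} + 107658} = \sqrt{-13528 + 107658} = \sqrt{94130}$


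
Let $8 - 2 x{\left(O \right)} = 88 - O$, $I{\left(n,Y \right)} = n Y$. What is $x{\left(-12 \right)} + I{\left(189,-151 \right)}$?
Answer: $-28585$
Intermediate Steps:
$I{\left(n,Y \right)} = Y n$
$x{\left(O \right)} = -40 + \frac{O}{2}$ ($x{\left(O \right)} = 4 - \frac{88 - O}{2} = 4 + \left(-44 + \frac{O}{2}\right) = -40 + \frac{O}{2}$)
$x{\left(-12 \right)} + I{\left(189,-151 \right)} = \left(-40 + \frac{1}{2} \left(-12\right)\right) - 28539 = \left(-40 - 6\right) - 28539 = -46 - 28539 = -28585$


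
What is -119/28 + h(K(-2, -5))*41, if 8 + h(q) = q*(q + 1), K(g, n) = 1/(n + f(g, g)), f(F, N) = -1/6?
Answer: -1301769/3844 ≈ -338.65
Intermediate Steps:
f(F, N) = -1/6 (f(F, N) = -1*1/6 = -1/6)
K(g, n) = 1/(-1/6 + n) (K(g, n) = 1/(n - 1/6) = 1/(-1/6 + n))
h(q) = -8 + q*(1 + q) (h(q) = -8 + q*(q + 1) = -8 + q*(1 + q))
-119/28 + h(K(-2, -5))*41 = -119/28 + (-8 + 6/(-1 + 6*(-5)) + (6/(-1 + 6*(-5)))**2)*41 = -119*1/28 + (-8 + 6/(-1 - 30) + (6/(-1 - 30))**2)*41 = -17/4 + (-8 + 6/(-31) + (6/(-31))**2)*41 = -17/4 + (-8 + 6*(-1/31) + (6*(-1/31))**2)*41 = -17/4 + (-8 - 6/31 + (-6/31)**2)*41 = -17/4 + (-8 - 6/31 + 36/961)*41 = -17/4 - 7838/961*41 = -17/4 - 321358/961 = -1301769/3844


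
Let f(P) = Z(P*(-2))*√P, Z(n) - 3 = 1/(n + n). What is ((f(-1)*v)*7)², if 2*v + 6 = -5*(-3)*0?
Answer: -74529/16 ≈ -4658.1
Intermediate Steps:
Z(n) = 3 + 1/(2*n) (Z(n) = 3 + 1/(n + n) = 3 + 1/(2*n))
v = -3 (v = -3 + (-5*(-3)*0)/2 = -3 + (15*0)/2 = -3 + (½)*0 = -3 + 0 = -3)
f(P) = √P*(3 - 1/(4*P)) (f(P) = (3 + 1/(2*((P*(-2)))))*√P = (3 + 1/(2*((-2*P))))*√P = (3 + (-1/(2*P))/2)*√P = (3 - 1/(4*P))*√P = √P*(3 - 1/(4*P)))
((f(-1)*v)*7)² = ((((-1 + 12*(-1))/(4*√(-1)))*(-3))*7)² = ((((-I)*(-1 - 12)/4)*(-3))*7)² = ((((¼)*(-I)*(-13))*(-3))*7)² = (((13*I/4)*(-3))*7)² = (-39*I/4*7)² = (-273*I/4)² = -74529/16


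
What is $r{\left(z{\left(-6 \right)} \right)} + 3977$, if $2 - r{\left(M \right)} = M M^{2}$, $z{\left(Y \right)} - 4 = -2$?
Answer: $3971$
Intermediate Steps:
$z{\left(Y \right)} = 2$ ($z{\left(Y \right)} = 4 - 2 = 2$)
$r{\left(M \right)} = 2 - M^{3}$ ($r{\left(M \right)} = 2 - M M^{2} = 2 - M^{3}$)
$r{\left(z{\left(-6 \right)} \right)} + 3977 = \left(2 - 2^{3}\right) + 3977 = \left(2 - 8\right) + 3977 = -6 + 3977 = 3971$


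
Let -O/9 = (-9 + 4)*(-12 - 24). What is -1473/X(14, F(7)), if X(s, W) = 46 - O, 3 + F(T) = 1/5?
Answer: -1473/1666 ≈ -0.88415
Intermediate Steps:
F(T) = -14/5 (F(T) = -3 + 1/5 = -3 + ⅕ = -14/5)
O = -1620 (O = -9*(-9 + 4)*(-12 - 24) = -(-45)*(-36) = -9*180 = -1620)
X(s, W) = 1666 (X(s, W) = 46 - 1*(-1620) = 46 + 1620 = 1666)
-1473/X(14, F(7)) = -1473/1666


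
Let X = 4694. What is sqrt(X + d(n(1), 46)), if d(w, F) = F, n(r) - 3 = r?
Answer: 2*sqrt(1185) ≈ 68.848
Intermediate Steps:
n(r) = 3 + r
sqrt(X + d(n(1), 46)) = sqrt(4694 + 46) = sqrt(4740) = 2*sqrt(1185)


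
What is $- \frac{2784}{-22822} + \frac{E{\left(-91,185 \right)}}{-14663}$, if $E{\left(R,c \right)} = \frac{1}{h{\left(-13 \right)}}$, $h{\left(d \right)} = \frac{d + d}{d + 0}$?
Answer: $\frac{40810381}{334638986} \approx 0.12195$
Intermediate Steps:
$h{\left(d \right)} = 2$ ($h{\left(d \right)} = \frac{2 d}{d} = 2$)
$E{\left(R,c \right)} = \frac{1}{2}$
$- \frac{2784}{-22822} + \frac{E{\left(-91,185 \right)}}{-14663} = - \frac{2784}{-22822} + \frac{1}{2 \left(-14663\right)} = \left(-2784\right) \left(- \frac{1}{22822}\right) + \frac{1}{2} \left(- \frac{1}{14663}\right) = \frac{1392}{11411} - \frac{1}{29326} = \frac{40810381}{334638986}$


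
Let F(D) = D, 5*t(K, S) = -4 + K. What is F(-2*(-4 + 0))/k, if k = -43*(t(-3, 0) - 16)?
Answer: 40/3741 ≈ 0.010692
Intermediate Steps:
t(K, S) = -⅘ + K/5 (t(K, S) = (-4 + K)/5 = -⅘ + K/5)
k = 3741/5 (k = -43*((-⅘ + (⅕)*(-3)) - 16) = -43*((-⅘ - ⅗) - 16) = -43*(-7/5 - 16) = -43*(-87/5) = 3741/5 ≈ 748.20)
F(-2*(-4 + 0))/k = (-2*(-4 + 0))/(3741/5) = -2*(-4)*(5/3741) = 8*(5/3741) = 40/3741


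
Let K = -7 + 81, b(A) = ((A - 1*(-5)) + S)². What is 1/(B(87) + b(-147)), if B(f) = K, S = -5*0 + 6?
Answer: 1/18570 ≈ 5.3850e-5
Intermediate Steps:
S = 6 (S = 0 + 6 = 6)
b(A) = (11 + A)² (b(A) = ((A - 1*(-5)) + 6)² = ((A + 5) + 6)² = ((5 + A) + 6)² = (11 + A)²)
K = 74
B(f) = 74
1/(B(87) + b(-147)) = 1/(74 + (11 - 147)²) = 1/(74 + (-136)²) = 1/(74 + 18496) = 1/18570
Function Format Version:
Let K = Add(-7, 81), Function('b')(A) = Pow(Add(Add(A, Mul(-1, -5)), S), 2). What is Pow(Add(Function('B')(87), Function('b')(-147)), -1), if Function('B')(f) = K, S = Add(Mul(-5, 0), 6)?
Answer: Rational(1, 18570) ≈ 5.3850e-5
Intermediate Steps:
S = 6 (S = Add(0, 6) = 6)
Function('b')(A) = Pow(Add(11, A), 2) (Function('b')(A) = Pow(Add(Add(A, Mul(-1, -5)), 6), 2) = Pow(Add(Add(A, 5), 6), 2) = Pow(Add(Add(5, A), 6), 2) = Pow(Add(11, A), 2))
K = 74
Function('B')(f) = 74
Pow(Add(Function('B')(87), Function('b')(-147)), -1) = Pow(Add(74, Pow(Add(11, -147), 2)), -1) = Pow(Add(74, Pow(-136, 2)), -1) = Pow(Add(74, 18496), -1) = Pow(18570, -1) = Rational(1, 18570)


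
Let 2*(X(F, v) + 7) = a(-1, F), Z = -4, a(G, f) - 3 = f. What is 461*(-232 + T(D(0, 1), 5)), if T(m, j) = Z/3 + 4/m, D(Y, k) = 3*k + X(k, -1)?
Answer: -325466/3 ≈ -1.0849e+5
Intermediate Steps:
a(G, f) = 3 + f
X(F, v) = -11/2 + F/2 (X(F, v) = -7 + (3 + F)/2 = -7 + (3/2 + F/2) = -11/2 + F/2)
D(Y, k) = -11/2 + 7*k/2 (D(Y, k) = 3*k + (-11/2 + k/2) = -11/2 + 7*k/2)
T(m, j) = -4/3 + 4/m
461*(-232 + T(D(0, 1), 5)) = 461*(-232 + (-4/3 + 4/(-11/2 + (7/2)*1))) = 461*(-232 + (-4/3 + 4/(-11/2 + 7/2))) = 461*(-232 + (-4/3 + 4/(-2))) = 461*(-232 + (-4/3 + 4*(-½))) = 461*(-232 + (-4/3 - 2)) = 461*(-232 - 10/3) = 461*(-706/3) = -325466/3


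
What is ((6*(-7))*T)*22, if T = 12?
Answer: -11088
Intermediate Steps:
((6*(-7))*T)*22 = ((6*(-7))*12)*22 = -42*12*22 = -504*22 = -11088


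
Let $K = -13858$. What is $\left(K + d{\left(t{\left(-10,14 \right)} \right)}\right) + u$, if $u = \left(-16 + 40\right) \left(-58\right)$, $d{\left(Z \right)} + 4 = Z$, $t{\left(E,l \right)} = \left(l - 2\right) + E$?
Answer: $-15252$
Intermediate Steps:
$t{\left(E,l \right)} = -2 + E + l$ ($t{\left(E,l \right)} = \left(-2 + l\right) + E = -2 + E + l$)
$d{\left(Z \right)} = -4 + Z$
$u = -1392$ ($u = 24 \left(-58\right) = -1392$)
$\left(K + d{\left(t{\left(-10,14 \right)} \right)}\right) + u = \left(-13858 - 2\right) - 1392 = -13860 - 1392 = -15252$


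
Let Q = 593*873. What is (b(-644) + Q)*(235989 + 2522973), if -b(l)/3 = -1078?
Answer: 1437206761926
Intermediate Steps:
b(l) = 3234 (b(l) = -3*(-1078) = 3234)
Q = 517689
(b(-644) + Q)*(235989 + 2522973) = (3234 + 517689)*(235989 + 2522973) = 520923*2758962 = 1437206761926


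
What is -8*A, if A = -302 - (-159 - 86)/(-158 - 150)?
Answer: 26646/11 ≈ 2422.4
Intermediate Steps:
A = -13323/44 (A = -302 - (-245)/(-308) = -302 - (-245)*(-1)/308 = -302 - 1*35/44 = -302 - 35/44 = -13323/44 ≈ -302.80)
-8*A = -8*(-13323/44) = 26646/11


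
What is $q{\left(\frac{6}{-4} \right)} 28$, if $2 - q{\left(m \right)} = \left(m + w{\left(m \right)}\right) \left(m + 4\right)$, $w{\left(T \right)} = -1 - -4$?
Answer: $-49$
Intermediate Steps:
$w{\left(T \right)} = 3$ ($w{\left(T \right)} = -1 + 4 = 3$)
$q{\left(m \right)} = 2 - \left(3 + m\right) \left(4 + m\right)$ ($q{\left(m \right)} = 2 - \left(m + 3\right) \left(m + 4\right) = 2 - \left(3 + m\right) \left(4 + m\right)$)
$q{\left(\frac{6}{-4} \right)} 28 = \left(-10 - \left(\frac{6}{-4}\right)^{2} - 7 \frac{6}{-4}\right) 28 = \left(-10 - \left(6 \left(- \frac{1}{4}\right)\right)^{2} - 7 \cdot 6 \left(- \frac{1}{4}\right)\right) 28 = \left(-10 - \left(- \frac{3}{2}\right)^{2} - - \frac{21}{2}\right) 28 = \left(-10 - \frac{9}{4} + \frac{21}{2}\right) 28 = \left(- \frac{7}{4}\right) 28 = -49$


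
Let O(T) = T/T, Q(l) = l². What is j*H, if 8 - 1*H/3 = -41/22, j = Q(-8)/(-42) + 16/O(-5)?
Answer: 4712/11 ≈ 428.36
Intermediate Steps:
O(T) = 1
j = 304/21 (j = (-8)²/(-42) + 16/1 = 64*(-1/42) + 16*1 = -32/21 + 16 = 304/21 ≈ 14.476)
H = 651/22 (H = 24 - (-123)/22 = 24 - 3*(-41/22) = 24 + 123/22 = 651/22 ≈ 29.591)
j*H = (304/21)*(651/22) = 4712/11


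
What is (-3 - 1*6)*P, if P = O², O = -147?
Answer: -194481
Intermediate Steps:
P = 21609 (P = (-147)² = 21609)
(-3 - 1*6)*P = (-3 - 1*6)*21609 = (-3 - 6)*21609 = -9*21609 = -194481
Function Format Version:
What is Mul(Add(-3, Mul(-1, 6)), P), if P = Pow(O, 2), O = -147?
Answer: -194481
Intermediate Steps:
P = 21609 (P = Pow(-147, 2) = 21609)
Mul(Add(-3, Mul(-1, 6)), P) = Mul(Add(-3, Mul(-1, 6)), 21609) = Mul(Add(-3, -6), 21609) = Mul(-9, 21609) = -194481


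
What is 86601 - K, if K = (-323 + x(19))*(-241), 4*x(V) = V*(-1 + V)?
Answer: 58727/2 ≈ 29364.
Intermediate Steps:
x(V) = V*(-1 + V)/4 (x(V) = (V*(-1 + V))/4 = V*(-1 + V)/4)
K = 114475/2 (K = (-323 + (¼)*19*(-1 + 19))*(-241) = (-323 + (¼)*19*18)*(-241) = (-323 + 171/2)*(-241) = -475/2*(-241) = 114475/2 ≈ 57238.)
86601 - K = 86601 - 1*114475/2 = 86601 - 114475/2 = 58727/2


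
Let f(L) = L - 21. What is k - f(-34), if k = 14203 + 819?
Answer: 15077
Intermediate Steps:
k = 15022
f(L) = -21 + L
k - f(-34) = 15022 - (-21 - 34) = 15022 - 1*(-55) = 15022 + 55 = 15077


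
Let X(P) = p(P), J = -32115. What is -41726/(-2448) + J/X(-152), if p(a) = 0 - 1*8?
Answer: 2467229/612 ≈ 4031.4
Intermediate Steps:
p(a) = -8 (p(a) = 0 - 8 = -8)
X(P) = -8
-41726/(-2448) + J/X(-152) = -41726/(-2448) - 32115/(-8) = -41726*(-1/2448) - 32115*(-⅛) = 20863/1224 + 32115/8 = 2467229/612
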